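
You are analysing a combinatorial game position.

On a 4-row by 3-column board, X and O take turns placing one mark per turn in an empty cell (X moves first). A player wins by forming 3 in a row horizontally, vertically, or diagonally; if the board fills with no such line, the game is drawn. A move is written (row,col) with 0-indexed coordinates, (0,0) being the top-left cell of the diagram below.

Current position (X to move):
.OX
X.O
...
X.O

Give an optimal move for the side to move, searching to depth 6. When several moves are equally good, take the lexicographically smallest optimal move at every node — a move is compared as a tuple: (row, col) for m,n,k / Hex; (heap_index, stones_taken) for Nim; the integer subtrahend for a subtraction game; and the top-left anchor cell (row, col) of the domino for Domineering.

[.OX/X.O/.../X.O] X move#1: (0,0):-1/XOX/X.O/.../X.O, (1,1):-1/.OX/XXO/.../X.O, (2,0):+1/.OX/X.O/X../X.O*, (2,1):-1/.OX/X.O/.X./X.O, (2,2):+0/.OX/X.O/..X/X.O, (3,1):-1/.OX/X.O/.../XXO
[.OX/X.O/X../X.O] end (terminal -1, O#2); searched .OX/X.O/.../X.O to 6

X's best at [.OX/X.O/.../X.O]: (2,0)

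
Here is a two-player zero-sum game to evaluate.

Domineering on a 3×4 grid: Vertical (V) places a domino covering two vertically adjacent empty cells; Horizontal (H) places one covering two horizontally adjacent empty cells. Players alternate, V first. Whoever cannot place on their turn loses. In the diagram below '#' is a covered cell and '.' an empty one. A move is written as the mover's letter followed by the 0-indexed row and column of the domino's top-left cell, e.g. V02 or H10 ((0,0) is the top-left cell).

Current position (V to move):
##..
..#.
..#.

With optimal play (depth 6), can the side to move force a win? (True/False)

ply 1, V at ##../..#./..#. | V03=-1→##.#/..##/..#.; V10=+1→##../#.#./#.#.*; V11=+1→##../.##./.##.; V13=-1→##../..##/..##
ply 2, H at ##../#.#./#.#. | H02=-1→####/#.#./#.#.*
ply 3, V at ####/#.#./#.#. | V11=+1→####/###./###.*; V13=+1→####/#.##/#.##
ply 4: ####/###./###. is terminal -1 (H); from ##../..#./..#. depth 6

V winning at [##../..#./..#.]: True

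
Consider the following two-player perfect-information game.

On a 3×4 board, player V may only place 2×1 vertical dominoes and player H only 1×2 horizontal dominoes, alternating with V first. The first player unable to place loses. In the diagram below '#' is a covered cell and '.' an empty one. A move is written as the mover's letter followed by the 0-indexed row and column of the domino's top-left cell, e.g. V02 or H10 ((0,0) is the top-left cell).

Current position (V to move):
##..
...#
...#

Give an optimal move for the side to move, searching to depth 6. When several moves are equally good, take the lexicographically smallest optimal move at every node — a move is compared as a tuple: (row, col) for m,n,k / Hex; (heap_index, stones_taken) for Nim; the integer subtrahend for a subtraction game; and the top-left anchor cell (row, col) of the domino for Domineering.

V's best at [##../...#/...#]: V11

ply 1, V at ##../...#/...# | V02=-1→###./..##/...#; V10=-1→##../#..#/#..#; V11=+1→##../.#.#/.#.#*; V12=-1→##../..##/..##
ply 2, H at ##../.#.#/.#.# | H02=-1→####/.#.#/.#.#*
ply 3, V at ####/.#.#/.#.# | V10=+1→####/##.#/##.#*; V12=+1→####/.###/.###
ply 4: ####/##.#/##.# is terminal -1 (H); from ##../...#/...# depth 6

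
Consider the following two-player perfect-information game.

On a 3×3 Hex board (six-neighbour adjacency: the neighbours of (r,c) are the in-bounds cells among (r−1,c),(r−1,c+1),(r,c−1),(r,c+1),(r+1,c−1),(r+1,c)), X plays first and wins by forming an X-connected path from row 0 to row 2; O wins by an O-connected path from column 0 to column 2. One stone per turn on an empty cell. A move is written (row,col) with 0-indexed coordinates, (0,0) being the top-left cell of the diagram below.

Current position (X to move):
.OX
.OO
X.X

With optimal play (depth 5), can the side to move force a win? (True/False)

X winning at [.OX/.OO/X.X]: False

[.OX/.OO/X.X] X move#1: (0,0):-1/XOX/.OO/X.X*, (1,0):-1/.OX/XOO/X.X, (2,1):-1/.OX/.OO/XXX
[XOX/.OO/X.X] O move#2: (1,0):+1/XOX/OOO/X.X*, (2,1):-1/XOX/.OO/XOX
[XOX/OOO/X.X] end (terminal -1, X#3); searched .OX/.OO/X.X to 5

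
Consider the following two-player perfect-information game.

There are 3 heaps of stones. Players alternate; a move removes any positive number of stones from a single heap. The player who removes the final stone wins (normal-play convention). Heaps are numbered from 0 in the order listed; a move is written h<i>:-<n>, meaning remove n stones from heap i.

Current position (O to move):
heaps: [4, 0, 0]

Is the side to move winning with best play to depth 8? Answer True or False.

ply 1, O at (4,0,0) | h0:-1=-1→(3,0,0); h0:-2=-1→(2,0,0); h0:-3=-1→(1,0,0); h0:-4=+1→(0,0,0)*
ply 2: (0,0,0) is terminal -1 (X); from (4,0,0) depth 8

O winning at [(4,0,0)]: True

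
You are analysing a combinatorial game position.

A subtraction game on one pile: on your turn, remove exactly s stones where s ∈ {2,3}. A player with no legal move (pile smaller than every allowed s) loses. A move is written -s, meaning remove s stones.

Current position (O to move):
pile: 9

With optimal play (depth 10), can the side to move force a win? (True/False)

[9] O move#1: -2:-1/7, -3:+1/6*
[6] X move#2: -2:-1/4*, -3:-1/3
[4] O move#3: -2:-1/2, -3:+1/1*
[1] end (terminal -1, X#4); searched 9 to 10

O winning at [9]: True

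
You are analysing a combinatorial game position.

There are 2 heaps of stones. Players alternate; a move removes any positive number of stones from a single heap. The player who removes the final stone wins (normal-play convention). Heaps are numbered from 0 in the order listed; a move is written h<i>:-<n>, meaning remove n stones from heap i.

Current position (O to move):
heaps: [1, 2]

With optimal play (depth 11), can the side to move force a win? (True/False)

O winning at [(1,2)]: True

[(1,2)] O move#1: h0:-1:-1/(0,2), h1:-1:+1/(1,1)*, h1:-2:-1/(1,0)
[(1,1)] X move#2: h0:-1:-1/(0,1)*, h1:-1:-1/(1,0)
[(0,1)] O move#3: h1:-1:+1/(0,0)*
[(0,0)] end (terminal -1, X#4); searched (1,2) to 11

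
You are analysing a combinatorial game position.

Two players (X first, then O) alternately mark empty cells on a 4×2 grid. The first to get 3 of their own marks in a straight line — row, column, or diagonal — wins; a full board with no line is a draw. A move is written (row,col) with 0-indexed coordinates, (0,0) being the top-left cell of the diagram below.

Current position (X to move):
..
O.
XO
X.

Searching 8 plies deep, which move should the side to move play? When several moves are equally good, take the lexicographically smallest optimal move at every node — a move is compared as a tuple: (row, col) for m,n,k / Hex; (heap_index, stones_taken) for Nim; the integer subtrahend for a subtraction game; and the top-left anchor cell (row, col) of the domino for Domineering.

ply 1, X at ../O./XO/X. | (0,0)=-1→X./O./XO/X.; (0,1)=+0→.X/O./XO/X.*; (1,1)=+0→../OX/XO/X.; (3,1)=+0→../O./XO/XX
ply 2, O at .X/O./XO/X. | (0,0)=+0→OX/O./XO/X.*; (1,1)=+0→.X/OO/XO/X.; (3,1)=+0→.X/O./XO/XO
ply 3, X at OX/O./XO/X. | (1,1)=+0→OX/OX/XO/X.*; (3,1)=+0→OX/O./XO/XX
ply 4, O at OX/OX/XO/X. | (3,1)=+0→OX/OX/XO/XO*
ply 5: OX/OX/XO/XO is terminal +0 (X); from ../O./XO/X. depth 8

X's best at [../O./XO/X.]: (0,1)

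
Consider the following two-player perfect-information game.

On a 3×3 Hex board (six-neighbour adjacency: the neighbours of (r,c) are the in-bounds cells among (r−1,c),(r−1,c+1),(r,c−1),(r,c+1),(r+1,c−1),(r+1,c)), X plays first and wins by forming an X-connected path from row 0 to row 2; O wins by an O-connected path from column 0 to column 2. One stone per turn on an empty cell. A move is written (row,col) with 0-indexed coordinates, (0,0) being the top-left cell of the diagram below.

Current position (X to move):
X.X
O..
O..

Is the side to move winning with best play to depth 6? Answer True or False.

X winning at [X.X/O../O..]: True

p1 X@[X.X/O../O..]: (0,1)[XXX/O../O..]-1 (1,1)[X.X/OX./O..]-1 (1,2)[X.X/O.X/O..]+1* (2,1)[X.X/O../OX.]+1 (2,2)[X.X/O../O.X]-1
p2 O@[X.X/O.X/O..]: (0,1)[XOX/O.X/O..]-1* (1,1)[X.X/OOX/O..]-1 (2,1)[X.X/O.X/OO.]-1 (2,2)[X.X/O.X/O.O]-1
p3 X@[XOX/O.X/O..]: (1,1)[XOX/OXX/O..]+1* (2,1)[XOX/O.X/OX.]+1 (2,2)[XOX/O.X/O.X]+1
p4 O@[XOX/OXX/O..]: (2,1)[XOX/OXX/OO.]-1* (2,2)[XOX/OXX/O.O]-1
p5 X@[XOX/OXX/OO.]: (2,2)[XOX/OXX/OOX]+1*
p6 O@[XOX/OXX/OOX] terminal -1; root [X.X/O../O..] d6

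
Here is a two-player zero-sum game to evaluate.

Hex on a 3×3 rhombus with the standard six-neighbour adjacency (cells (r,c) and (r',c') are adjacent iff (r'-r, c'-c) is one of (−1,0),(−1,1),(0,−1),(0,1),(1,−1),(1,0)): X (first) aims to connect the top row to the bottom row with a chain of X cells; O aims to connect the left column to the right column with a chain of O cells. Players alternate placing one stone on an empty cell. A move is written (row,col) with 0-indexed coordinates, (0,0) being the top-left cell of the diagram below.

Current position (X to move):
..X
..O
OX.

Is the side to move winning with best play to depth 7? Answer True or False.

[..X/..O/OX.] X move#1: (0,0):-1/X.X/..O/OX., (0,1):-1/.XX/..O/OX., (1,0):-1/..X/X.O/OX., (1,1):+1/..X/.XO/OX.*, (2,2):-1/..X/..O/OXX
[..X/.XO/OX.] end (terminal -1, O#2); searched ..X/..O/OX. to 7

X winning at [..X/..O/OX.]: True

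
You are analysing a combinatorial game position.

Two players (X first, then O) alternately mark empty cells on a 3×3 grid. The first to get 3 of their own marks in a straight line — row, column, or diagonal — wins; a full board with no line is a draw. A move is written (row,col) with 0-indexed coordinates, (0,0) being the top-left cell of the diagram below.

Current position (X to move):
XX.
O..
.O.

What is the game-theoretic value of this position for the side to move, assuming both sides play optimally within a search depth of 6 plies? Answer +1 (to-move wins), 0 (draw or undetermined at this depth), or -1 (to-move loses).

p1 X@[XX./O../.O.]: (0,2)[XXX/O../.O.]+1* (1,1)[XX./OX./.O.]+1 (1,2)[XX./O.X/.O.]+0 (2,0)[XX./O../XO.]+0 (2,2)[XX./O../.OX]+1
p2 O@[XXX/O../.O.] terminal -1; root [XX./O../.O.] d6

value(XX./O../.O., X) = +1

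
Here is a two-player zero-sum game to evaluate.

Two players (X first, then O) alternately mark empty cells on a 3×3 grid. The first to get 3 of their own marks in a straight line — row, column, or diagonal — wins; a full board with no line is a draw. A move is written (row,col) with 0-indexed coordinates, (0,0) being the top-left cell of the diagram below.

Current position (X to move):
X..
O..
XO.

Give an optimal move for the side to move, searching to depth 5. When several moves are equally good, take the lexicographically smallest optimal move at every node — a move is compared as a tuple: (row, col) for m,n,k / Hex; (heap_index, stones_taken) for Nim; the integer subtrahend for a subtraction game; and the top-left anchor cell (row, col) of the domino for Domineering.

X's best at [X../O../XO.]: (0,2)

p1 X@[X../O../XO.]: (0,1)[XX./O../XO.]+0 (0,2)[X.X/O../XO.]+1* (1,1)[X../OX./XO.]+1 (1,2)[X../O.X/XO.]+0 (2,2)[X../O../XOX]-1
p2 O@[X.X/O../XO.]: (0,1)[XOX/O../XO.]-1* (1,1)[X.X/OO./XO.]-1 (1,2)[X.X/O.O/XO.]-1 (2,2)[X.X/O../XOO]-1
p3 X@[XOX/O../XO.]: (1,1)[XOX/OX./XO.]+1* (1,2)[XOX/O.X/XO.]-1 (2,2)[XOX/O../XOX]-1
p4 O@[XOX/OX./XO.] terminal -1; root [X../O../XO.] d5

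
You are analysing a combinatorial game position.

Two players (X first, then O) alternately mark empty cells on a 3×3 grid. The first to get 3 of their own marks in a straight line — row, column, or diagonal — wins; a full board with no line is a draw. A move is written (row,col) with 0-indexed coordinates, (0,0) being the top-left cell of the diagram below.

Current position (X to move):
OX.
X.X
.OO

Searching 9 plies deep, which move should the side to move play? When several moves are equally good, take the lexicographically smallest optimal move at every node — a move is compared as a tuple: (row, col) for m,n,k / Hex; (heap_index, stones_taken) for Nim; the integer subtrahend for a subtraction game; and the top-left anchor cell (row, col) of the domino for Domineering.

[OX./X.X/.OO] X move#1: (0,2):-1/OXX/X.X/.OO, (1,1):+1/OX./XXX/.OO*, (2,0):-1/OX./X.X/XOO
[OX./XXX/.OO] end (terminal -1, O#2); searched OX./X.X/.OO to 9

X's best at [OX./X.X/.OO]: (1,1)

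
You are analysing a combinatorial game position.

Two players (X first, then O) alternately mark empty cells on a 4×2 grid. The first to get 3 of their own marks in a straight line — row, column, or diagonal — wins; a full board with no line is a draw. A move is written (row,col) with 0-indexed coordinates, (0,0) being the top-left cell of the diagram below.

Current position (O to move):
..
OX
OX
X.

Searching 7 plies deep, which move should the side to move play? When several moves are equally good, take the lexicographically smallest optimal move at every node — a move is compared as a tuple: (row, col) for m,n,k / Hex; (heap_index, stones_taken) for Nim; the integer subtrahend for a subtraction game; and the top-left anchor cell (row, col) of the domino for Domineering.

O's best at [../OX/OX/X.]: (0,0)

[../OX/OX/X.] O move#1: (0,0):+1/O./OX/OX/X.*, (0,1):-1/.O/OX/OX/X., (3,1):-1/../OX/OX/XO
[O./OX/OX/X.] end (terminal -1, X#2); searched ../OX/OX/X. to 7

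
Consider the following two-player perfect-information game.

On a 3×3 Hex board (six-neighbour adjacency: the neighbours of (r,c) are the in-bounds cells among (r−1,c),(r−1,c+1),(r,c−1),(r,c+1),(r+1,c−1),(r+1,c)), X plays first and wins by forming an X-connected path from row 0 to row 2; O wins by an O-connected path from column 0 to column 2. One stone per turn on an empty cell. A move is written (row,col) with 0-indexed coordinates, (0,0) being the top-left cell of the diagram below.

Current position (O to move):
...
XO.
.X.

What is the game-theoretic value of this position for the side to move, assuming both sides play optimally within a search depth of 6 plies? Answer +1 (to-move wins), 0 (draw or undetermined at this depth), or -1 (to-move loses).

ply 1, O at .../XO./.X. | (0,0)=+1→O../XO./.X.*; (0,1)=+1→.O./XO./.X.; (0,2)=-1→..O/XO./.X.; (1,2)=-1→.../XOO/.X.; (2,0)=+1→.../XO./OX.; (2,2)=-1→.../XO./.XO
ply 2, X at O../XO./.X. | (0,1)=-1→OX./XO./.X.*; (0,2)=-1→O.X/XO./.X.; (1,2)=-1→O../XOX/.X.; (2,0)=-1→O../XO./XX.; (2,2)=-1→O../XO./.XX
ply 3, O at OX./XO./.X. | (0,2)=-1→OXO/XO./.X.; (1,2)=-1→OX./XOO/.X.; (2,0)=+1→OX./XO./OX.*; (2,2)=-1→OX./XO./.XO
ply 4, X at OX./XO./OX. | (0,2)=-1→OXX/XO./OX.*; (1,2)=-1→OX./XOX/OX.; (2,2)=-1→OX./XO./OXX
ply 5, O at OXX/XO./OX. | (1,2)=+1→OXX/XOO/OX.*; (2,2)=-1→OXX/XO./OXO
ply 6: OXX/XOO/OX. is terminal -1 (X); from .../XO./.X. depth 6

value(.../XO./.X., O) = +1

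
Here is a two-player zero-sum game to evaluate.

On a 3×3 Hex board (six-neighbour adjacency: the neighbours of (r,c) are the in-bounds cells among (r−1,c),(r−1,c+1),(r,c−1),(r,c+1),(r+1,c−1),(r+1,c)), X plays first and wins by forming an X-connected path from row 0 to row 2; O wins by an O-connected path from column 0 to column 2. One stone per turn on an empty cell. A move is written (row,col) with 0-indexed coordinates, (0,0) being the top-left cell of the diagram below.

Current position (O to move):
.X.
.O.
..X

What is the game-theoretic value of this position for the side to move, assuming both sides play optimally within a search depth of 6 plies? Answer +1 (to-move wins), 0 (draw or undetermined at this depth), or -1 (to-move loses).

value(.X./.O./..X, O) = +1

ply 1, O at .X./.O./..X | (0,0)=+1→OX./.O./..X*; (0,2)=+1→.XO/.O./..X; (1,0)=+1→.X./OO./..X; (1,2)=+1→.X./.OO/..X; (2,0)=+1→.X./.O./O.X; (2,1)=+1→.X./.O./.OX
ply 2, X at OX./.O./..X | (0,2)=-1→OXX/.O./..X*; (1,0)=-1→OX./XO./..X; (1,2)=-1→OX./.OX/..X; (2,0)=-1→OX./.O./X.X; (2,1)=-1→OX./.O./.XX
ply 3, O at OXX/.O./..X | (1,0)=-1→OXX/OO./..X; (1,2)=+1→OXX/.OO/..X*; (2,0)=-1→OXX/.O./O.X; (2,1)=-1→OXX/.O./.OX
ply 4, X at OXX/.OO/..X | (1,0)=-1→OXX/XOO/..X*; (2,0)=-1→OXX/.OO/X.X; (2,1)=-1→OXX/.OO/.XX
ply 5, O at OXX/XOO/..X | (2,0)=+1→OXX/XOO/O.X*; (2,1)=-1→OXX/XOO/.OX
ply 6: OXX/XOO/O.X is terminal -1 (X); from .X./.O./..X depth 6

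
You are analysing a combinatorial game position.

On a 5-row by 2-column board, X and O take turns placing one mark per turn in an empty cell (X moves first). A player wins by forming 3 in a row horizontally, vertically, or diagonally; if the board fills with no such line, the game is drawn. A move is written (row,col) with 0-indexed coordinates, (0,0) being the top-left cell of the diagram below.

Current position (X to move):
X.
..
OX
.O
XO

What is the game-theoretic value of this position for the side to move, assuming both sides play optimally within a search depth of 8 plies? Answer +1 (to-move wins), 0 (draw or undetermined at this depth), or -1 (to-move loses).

ply 1, X at X./../OX/.O/XO | (0,1)=+0→XX/../OX/.O/XO*; (1,0)=+0→X./X./OX/.O/XO; (1,1)=+0→X./.X/OX/.O/XO; (3,0)=+0→X./../OX/XO/XO
ply 2, O at XX/../OX/.O/XO | (1,0)=-1→XX/O./OX/.O/XO; (1,1)=+0→XX/.O/OX/.O/XO*; (3,0)=-1→XX/../OX/OO/XO
ply 3, X at XX/.O/OX/.O/XO | (1,0)=+0→XX/XO/OX/.O/XO*; (3,0)=+0→XX/.O/OX/XO/XO
ply 4, O at XX/XO/OX/.O/XO | (3,0)=+0→XX/XO/OX/OO/XO*
ply 5: XX/XO/OX/OO/XO is terminal +0 (X); from X./../OX/.O/XO depth 8

value(X./../OX/.O/XO, X) = 0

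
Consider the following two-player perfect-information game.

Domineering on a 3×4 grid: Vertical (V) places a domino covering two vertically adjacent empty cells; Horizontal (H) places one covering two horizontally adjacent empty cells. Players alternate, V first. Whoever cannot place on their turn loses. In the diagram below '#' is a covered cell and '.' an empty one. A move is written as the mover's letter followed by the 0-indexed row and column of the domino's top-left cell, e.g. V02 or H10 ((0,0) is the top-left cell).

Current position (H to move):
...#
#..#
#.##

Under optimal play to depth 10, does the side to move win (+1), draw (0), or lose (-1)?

value(...#/#..#/#.##, H) = +1

p1 H@[...#/#..#/#.##]: H00[##.#/#..#/#.##]-1 H01[.###/#..#/#.##]-1 H11[...#/####/#.##]+1*
p2 V@[...#/####/#.##] terminal -1; root [...#/#..#/#.##] d10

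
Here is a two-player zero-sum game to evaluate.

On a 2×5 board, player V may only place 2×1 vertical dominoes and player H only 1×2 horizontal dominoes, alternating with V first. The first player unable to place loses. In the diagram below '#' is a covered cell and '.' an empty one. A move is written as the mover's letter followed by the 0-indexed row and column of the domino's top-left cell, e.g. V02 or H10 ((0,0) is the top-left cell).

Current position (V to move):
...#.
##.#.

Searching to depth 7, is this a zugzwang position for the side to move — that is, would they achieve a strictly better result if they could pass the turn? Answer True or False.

zugzwang(...#./##.#., V) = False

p1 V@[...#./##.#.]: V02[..##./####.]+1* V04[...##/##.##]-1
p2 H@[..##./####.]: H00[####./####.]-1*
p3 V@[####./####.]: V04[#####/#####]+1*
p4 H@[#####/#####] terminal -1; root [...#./##.#.] d7
suppose V passes — search the same position with H to move:
pass> p1 H@[...#./##.#.]: H00[##.#./##.#.]-1* H01[.###./##.#.]-1
pass> p2 V@[##.#./##.#.]: V02[####./####.]+1* V04[##.##/##.##]+1
pass> p3 H@[####./####.] terminal -1; root [...#./##.#.] d7
for V: play +1, pass +1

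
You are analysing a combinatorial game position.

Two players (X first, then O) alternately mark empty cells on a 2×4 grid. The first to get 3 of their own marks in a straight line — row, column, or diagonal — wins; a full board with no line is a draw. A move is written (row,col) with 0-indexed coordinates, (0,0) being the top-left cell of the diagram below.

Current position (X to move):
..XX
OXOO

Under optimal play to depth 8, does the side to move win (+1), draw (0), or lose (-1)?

value(..XX/OXOO, X) = +1

p1 X@[..XX/OXOO]: (0,0)[X.XX/OXOO]+0 (0,1)[.XXX/OXOO]+1*
p2 O@[.XXX/OXOO] terminal -1; root [..XX/OXOO] d8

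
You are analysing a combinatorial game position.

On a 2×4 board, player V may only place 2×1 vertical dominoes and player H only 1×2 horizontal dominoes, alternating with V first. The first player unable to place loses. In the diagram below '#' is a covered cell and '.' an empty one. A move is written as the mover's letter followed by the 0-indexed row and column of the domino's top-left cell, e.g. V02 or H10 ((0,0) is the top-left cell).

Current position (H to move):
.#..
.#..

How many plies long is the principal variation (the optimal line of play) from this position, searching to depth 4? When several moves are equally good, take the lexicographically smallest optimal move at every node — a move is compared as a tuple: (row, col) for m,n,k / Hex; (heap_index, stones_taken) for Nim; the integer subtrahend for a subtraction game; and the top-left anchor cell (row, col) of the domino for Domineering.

[.#../.#..] H move#1: H02:+1/.###/.#..*, H12:+1/.#../.###
[.###/.#..] V move#2: V00:-1/####/##..*
[####/##..] H move#3: H12:+1/####/####*
[####/####] end (terminal -1, V#4); searched .#../.#.. to 4

PV length from [.#../.#..]: 3 plies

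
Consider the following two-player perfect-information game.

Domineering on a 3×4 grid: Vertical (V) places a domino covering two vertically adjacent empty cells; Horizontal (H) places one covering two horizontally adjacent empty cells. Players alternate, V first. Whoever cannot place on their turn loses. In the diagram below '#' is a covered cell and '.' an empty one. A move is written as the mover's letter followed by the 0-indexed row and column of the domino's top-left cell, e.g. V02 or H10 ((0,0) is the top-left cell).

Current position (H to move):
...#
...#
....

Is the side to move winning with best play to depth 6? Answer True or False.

H winning at [...#/...#/....]: True

ply 1, H at ...#/...#/.... | H00=-1→##.#/...#/....; H01=-1→.###/...#/....; H10=+1→...#/##.#/....*; H11=+1→...#/.###/....; H20=-1→...#/...#/##..; H21=-1→...#/...#/.##.; H22=-1→...#/...#/..##
ply 2, V at ...#/##.#/.... | V02=-1→..##/####/....*; V12=-1→...#/####/..#.
ply 3, H at ..##/####/.... | H00=+1→####/####/....*; H20=+1→..##/####/##..; H21=+1→..##/####/.##.; H22=+1→..##/####/..##
ply 4: ####/####/.... is terminal -1 (V); from ...#/...#/.... depth 6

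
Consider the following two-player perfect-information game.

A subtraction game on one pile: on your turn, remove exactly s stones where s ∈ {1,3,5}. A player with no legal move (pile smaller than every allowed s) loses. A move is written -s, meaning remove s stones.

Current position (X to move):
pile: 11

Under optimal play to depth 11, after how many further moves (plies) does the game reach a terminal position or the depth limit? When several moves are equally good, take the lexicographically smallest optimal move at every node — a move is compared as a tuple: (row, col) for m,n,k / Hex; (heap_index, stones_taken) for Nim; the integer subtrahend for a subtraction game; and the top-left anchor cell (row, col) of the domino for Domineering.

ply 1, X at 11 | -1=+1→10*; -3=+1→8; -5=+1→6
ply 2, O at 10 | -1=-1→9*; -3=-1→7; -5=-1→5
ply 3, X at 9 | -1=+1→8*; -3=+1→6; -5=+1→4
ply 4, O at 8 | -1=-1→7*; -3=-1→5; -5=-1→3
ply 5, X at 7 | -1=+1→6*; -3=+1→4; -5=+1→2
ply 6, O at 6 | -1=-1→5*; -3=-1→3; -5=-1→1
ply 7, X at 5 | -1=+1→4*; -3=+1→2; -5=+1→0
ply 8, O at 4 | -1=-1→3*; -3=-1→1
ply 9, X at 3 | -1=+1→2*; -3=+1→0
ply 10, O at 2 | -1=-1→1*
ply 11, X at 1 | -1=+1→0*
ply 12: 0 is terminal -1 (O); from 11 depth 11

PV length from [11]: 11 plies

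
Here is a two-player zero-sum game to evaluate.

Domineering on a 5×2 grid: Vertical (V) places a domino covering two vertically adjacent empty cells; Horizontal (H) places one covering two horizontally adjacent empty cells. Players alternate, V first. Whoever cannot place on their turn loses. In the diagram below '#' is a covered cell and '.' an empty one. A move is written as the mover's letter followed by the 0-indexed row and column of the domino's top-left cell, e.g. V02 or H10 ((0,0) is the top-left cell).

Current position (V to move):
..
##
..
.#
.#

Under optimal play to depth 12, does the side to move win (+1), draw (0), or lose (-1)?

[../##/../.#/.#] V move#1: V20:-1/../##/#./##/.#*, V30:-1/../##/../##/##
[../##/#./##/.#] H move#2: H00:+1/##/##/#./##/.#*
[##/##/#./##/.#] end (terminal -1, V#3); searched ../##/../.#/.# to 12

value(../##/../.#/.#, V) = -1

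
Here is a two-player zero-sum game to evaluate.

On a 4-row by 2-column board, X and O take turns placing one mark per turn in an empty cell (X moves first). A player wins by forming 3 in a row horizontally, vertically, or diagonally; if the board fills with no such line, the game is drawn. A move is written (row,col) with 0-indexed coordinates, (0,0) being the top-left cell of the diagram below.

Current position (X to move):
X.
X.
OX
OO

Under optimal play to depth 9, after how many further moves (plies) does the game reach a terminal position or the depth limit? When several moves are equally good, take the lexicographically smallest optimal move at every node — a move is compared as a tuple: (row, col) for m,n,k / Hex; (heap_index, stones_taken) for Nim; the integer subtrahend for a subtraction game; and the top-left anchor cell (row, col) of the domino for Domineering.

[X./X./OX/OO] X move#1: (0,1):+0/XX/X./OX/OO*, (1,1):+0/X./XX/OX/OO
[XX/X./OX/OO] O move#2: (1,1):+0/XX/XO/OX/OO*
[XX/XO/OX/OO] end (terminal +0, X#3); searched X./X./OX/OO to 9

PV length from [X./X./OX/OO]: 2 plies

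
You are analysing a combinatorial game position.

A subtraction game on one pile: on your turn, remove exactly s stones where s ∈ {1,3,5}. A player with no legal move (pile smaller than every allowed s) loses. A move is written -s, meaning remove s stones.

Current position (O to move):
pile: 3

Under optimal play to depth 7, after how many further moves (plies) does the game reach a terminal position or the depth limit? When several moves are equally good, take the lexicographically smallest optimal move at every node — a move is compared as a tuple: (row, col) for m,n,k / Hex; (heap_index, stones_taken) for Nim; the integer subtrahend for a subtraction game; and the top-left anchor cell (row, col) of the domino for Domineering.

PV length from [3]: 3 plies

[3] O move#1: -1:+1/2*, -3:+1/0
[2] X move#2: -1:-1/1*
[1] O move#3: -1:+1/0*
[0] end (terminal -1, X#4); searched 3 to 7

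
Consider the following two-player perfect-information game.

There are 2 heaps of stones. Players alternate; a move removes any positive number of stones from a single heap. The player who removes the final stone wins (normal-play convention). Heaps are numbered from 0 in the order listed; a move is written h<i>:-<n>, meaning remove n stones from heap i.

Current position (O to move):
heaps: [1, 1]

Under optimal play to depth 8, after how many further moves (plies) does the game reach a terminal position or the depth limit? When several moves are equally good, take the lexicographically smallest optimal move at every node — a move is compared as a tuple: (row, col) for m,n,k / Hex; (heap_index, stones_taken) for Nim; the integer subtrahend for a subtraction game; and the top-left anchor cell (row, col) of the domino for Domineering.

[(1,1)] O move#1: h0:-1:-1/(0,1)*, h1:-1:-1/(1,0)
[(0,1)] X move#2: h1:-1:+1/(0,0)*
[(0,0)] end (terminal -1, O#3); searched (1,1) to 8

PV length from [(1,1)]: 2 plies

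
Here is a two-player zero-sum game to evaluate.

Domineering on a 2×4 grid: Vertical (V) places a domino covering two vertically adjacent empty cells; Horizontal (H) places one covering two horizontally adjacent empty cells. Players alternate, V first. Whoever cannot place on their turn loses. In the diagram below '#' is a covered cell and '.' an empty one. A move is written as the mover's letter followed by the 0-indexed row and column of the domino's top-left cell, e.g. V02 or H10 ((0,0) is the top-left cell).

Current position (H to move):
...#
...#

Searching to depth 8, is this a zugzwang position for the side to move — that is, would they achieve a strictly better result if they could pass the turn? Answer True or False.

zugzwang(...#/...#, H) = False

ply 1, H at ...#/...# | H00=+1→##.#/...#*; H01=+1→.###/...#; H10=+1→...#/##.#; H11=+1→...#/.###
ply 2, V at ##.#/...# | V02=-1→####/..##*
ply 3, H at ####/..## | H10=+1→####/####*
ply 4: ####/#### is terminal -1 (V); from ...#/...# depth 8
if H skipped the turn, V would face:
~ ply 1, V at ...#/...# | V00=-1→#..#/#..#; V01=+1→.#.#/.#.#*; V02=-1→..##/..##
~ ply 2: .#.#/.#.# is terminal -1 (H); from ...#/...# depth 8
compare (H): move=+1 vs pass=-1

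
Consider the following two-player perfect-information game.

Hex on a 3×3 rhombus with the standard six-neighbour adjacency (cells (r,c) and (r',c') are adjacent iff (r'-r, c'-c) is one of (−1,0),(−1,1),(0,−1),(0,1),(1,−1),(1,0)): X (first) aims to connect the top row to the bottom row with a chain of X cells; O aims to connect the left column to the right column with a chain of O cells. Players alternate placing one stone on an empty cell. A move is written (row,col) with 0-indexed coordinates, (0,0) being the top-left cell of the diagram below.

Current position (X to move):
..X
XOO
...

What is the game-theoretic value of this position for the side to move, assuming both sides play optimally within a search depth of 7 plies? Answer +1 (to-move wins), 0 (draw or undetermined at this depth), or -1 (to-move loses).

value(..X/XOO/..., X) = +1

ply 1, X at ..X/XOO/... | (0,0)=-1→X.X/XOO/...; (0,1)=-1→.XX/XOO/...; (2,0)=+1→..X/XOO/X..*; (2,1)=-1→..X/XOO/.X.; (2,2)=-1→..X/XOO/..X
ply 2, O at ..X/XOO/X.. | (0,0)=-1→O.X/XOO/X..*; (0,1)=-1→.OX/XOO/X..; (2,1)=-1→..X/XOO/XO.; (2,2)=-1→..X/XOO/X.O
ply 3, X at O.X/XOO/X.. | (0,1)=+1→OXX/XOO/X..*; (2,1)=-1→O.X/XOO/XX.; (2,2)=-1→O.X/XOO/X.X
ply 4: OXX/XOO/X.. is terminal -1 (O); from ..X/XOO/... depth 7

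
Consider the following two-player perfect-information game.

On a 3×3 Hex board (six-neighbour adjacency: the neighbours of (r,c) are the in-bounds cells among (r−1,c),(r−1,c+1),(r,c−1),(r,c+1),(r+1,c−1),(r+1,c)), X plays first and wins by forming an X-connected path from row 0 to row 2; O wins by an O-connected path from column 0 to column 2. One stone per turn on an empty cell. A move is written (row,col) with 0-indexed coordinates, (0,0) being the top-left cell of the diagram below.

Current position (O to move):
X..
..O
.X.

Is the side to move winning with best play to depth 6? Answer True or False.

ply 1, O at X../..O/.X. | (0,1)=-1→XO./..O/.X.; (0,2)=-1→X.O/..O/.X.; (1,0)=-1→X../O.O/.X.; (1,1)=+1→X../.OO/.X.*; (2,0)=-1→X../..O/OX.; (2,2)=-1→X../..O/.XO
ply 2, X at X../.OO/.X. | (0,1)=-1→XX./.OO/.X.*; (0,2)=-1→X.X/.OO/.X.; (1,0)=-1→X../XOO/.X.; (2,0)=-1→X../.OO/XX.; (2,2)=-1→X../.OO/.XX
ply 3, O at XX./.OO/.X. | (0,2)=+1→XXO/.OO/.X.*; (1,0)=+1→XX./OOO/.X.; (2,0)=+1→XX./.OO/OX.; (2,2)=+1→XX./.OO/.XO
ply 4, X at XXO/.OO/.X. | (1,0)=-1→XXO/XOO/.X.*; (2,0)=-1→XXO/.OO/XX.; (2,2)=-1→XXO/.OO/.XX
ply 5, O at XXO/XOO/.X. | (2,0)=+1→XXO/XOO/OX.*; (2,2)=-1→XXO/XOO/.XO
ply 6: XXO/XOO/OX. is terminal -1 (X); from X../..O/.X. depth 6

O winning at [X../..O/.X.]: True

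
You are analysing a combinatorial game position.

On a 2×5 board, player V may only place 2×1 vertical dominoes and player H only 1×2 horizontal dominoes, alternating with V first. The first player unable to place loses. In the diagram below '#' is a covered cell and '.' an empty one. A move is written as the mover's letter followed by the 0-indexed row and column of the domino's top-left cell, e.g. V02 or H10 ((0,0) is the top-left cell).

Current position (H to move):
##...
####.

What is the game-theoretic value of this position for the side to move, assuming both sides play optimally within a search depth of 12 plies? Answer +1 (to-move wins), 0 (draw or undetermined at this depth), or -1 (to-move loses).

ply 1, H at ##.../####. | H02=-1→####./####.; H03=+1→##.##/####.*
ply 2: ##.##/####. is terminal -1 (V); from ##.../####. depth 12

value(##.../####., H) = +1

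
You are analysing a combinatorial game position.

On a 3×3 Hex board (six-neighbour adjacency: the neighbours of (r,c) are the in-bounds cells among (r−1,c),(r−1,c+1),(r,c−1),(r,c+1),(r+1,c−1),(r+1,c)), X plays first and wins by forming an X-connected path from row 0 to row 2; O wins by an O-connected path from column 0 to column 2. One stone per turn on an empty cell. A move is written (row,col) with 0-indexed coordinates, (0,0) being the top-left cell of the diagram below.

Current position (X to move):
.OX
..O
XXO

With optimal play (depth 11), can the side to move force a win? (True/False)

ply 1, X at .OX/..O/XXO | (0,0)=+1→XOX/..O/XXO*; (1,0)=+1→.OX/X.O/XXO; (1,1)=+1→.OX/.XO/XXO
ply 2, O at XOX/..O/XXO | (1,0)=-1→XOX/O.O/XXO*; (1,1)=-1→XOX/.OO/XXO
ply 3, X at XOX/O.O/XXO | (1,1)=+1→XOX/OXO/XXO*
ply 4: XOX/OXO/XXO is terminal -1 (O); from .OX/..O/XXO depth 11

X winning at [.OX/..O/XXO]: True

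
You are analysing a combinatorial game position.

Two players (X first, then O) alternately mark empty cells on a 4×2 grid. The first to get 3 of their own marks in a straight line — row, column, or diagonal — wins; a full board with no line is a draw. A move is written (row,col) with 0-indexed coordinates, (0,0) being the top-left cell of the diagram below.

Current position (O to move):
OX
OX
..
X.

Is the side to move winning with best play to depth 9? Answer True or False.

[OX/OX/../X.] O move#1: (2,0):+1/OX/OX/O./X.*, (2,1):+0/OX/OX/.O/X., (3,1):-1/OX/OX/../XO
[OX/OX/O./X.] end (terminal -1, X#2); searched OX/OX/../X. to 9

O winning at [OX/OX/../X.]: True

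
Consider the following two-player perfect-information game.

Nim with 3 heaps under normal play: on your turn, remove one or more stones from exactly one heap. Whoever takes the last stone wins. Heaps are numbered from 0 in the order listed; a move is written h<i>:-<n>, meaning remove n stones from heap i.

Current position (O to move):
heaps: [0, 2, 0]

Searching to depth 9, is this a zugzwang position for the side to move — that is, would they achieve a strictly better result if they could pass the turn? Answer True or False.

[(0,2,0)] O move#1: h1:-1:-1/(0,1,0), h1:-2:+1/(0,0,0)*
[(0,0,0)] end (terminal -1, X#2); searched (0,2,0) to 9
suppose O passes — search the same position with X to move:
pass> [(0,2,0)] X move#1: h1:-1:-1/(0,1,0), h1:-2:+1/(0,0,0)*
pass> [(0,0,0)] end (terminal -1, O#2); searched (0,2,0) to 9
for O: play +1, pass -1

zugzwang((0,2,0), O) = False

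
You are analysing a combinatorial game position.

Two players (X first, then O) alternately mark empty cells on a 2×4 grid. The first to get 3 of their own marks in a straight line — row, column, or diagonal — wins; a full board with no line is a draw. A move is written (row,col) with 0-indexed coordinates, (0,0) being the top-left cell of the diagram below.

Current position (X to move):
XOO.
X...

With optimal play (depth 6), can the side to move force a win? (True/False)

X winning at [XOO./X...]: False

ply 1, X at XOO./X... | (0,3)=+0→XOOX/X...*; (1,1)=-1→XOO./XX..; (1,2)=-1→XOO./X.X.; (1,3)=-1→XOO./X..X
ply 2, O at XOOX/X... | (1,1)=+0→XOOX/XO..*; (1,2)=+0→XOOX/X.O.; (1,3)=+0→XOOX/X..O
ply 3, X at XOOX/XO.. | (1,2)=+0→XOOX/XOX.*; (1,3)=+0→XOOX/XO.X
ply 4, O at XOOX/XOX. | (1,3)=+0→XOOX/XOXO*
ply 5: XOOX/XOXO is terminal +0 (X); from XOO./X... depth 6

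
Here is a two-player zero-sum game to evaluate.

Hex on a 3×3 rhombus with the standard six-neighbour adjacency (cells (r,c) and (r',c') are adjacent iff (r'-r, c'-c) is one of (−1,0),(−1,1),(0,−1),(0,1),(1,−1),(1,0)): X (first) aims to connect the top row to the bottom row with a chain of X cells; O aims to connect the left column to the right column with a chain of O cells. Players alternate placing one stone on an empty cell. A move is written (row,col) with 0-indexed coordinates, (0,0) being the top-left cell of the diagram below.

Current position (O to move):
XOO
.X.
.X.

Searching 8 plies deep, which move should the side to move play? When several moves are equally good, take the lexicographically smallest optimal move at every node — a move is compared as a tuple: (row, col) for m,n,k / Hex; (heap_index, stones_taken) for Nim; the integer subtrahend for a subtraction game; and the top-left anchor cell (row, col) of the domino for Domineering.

ply 1, O at XOO/.X./.X. | (1,0)=+1→XOO/OX./.X.*; (1,2)=-1→XOO/.XO/.X.; (2,0)=-1→XOO/.X./OX.; (2,2)=-1→XOO/.X./.XO
ply 2: XOO/OX./.X. is terminal -1 (X); from XOO/.X./.X. depth 8

O's best at [XOO/.X./.X.]: (1,0)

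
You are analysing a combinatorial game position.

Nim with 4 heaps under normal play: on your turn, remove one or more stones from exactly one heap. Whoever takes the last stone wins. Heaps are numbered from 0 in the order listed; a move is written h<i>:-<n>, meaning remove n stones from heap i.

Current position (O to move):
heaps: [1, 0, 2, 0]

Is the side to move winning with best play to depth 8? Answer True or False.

[(1,0,2,0)] O move#1: h0:-1:-1/(0,0,2,0), h2:-1:+1/(1,0,1,0)*, h2:-2:-1/(1,0,0,0)
[(1,0,1,0)] X move#2: h0:-1:-1/(0,0,1,0)*, h2:-1:-1/(1,0,0,0)
[(0,0,1,0)] O move#3: h2:-1:+1/(0,0,0,0)*
[(0,0,0,0)] end (terminal -1, X#4); searched (1,0,2,0) to 8

O winning at [(1,0,2,0)]: True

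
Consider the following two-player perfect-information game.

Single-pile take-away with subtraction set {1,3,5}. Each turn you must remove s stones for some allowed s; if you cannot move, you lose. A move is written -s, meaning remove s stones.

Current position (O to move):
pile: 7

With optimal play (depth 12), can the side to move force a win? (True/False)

[7] O move#1: -1:+1/6*, -3:+1/4, -5:+1/2
[6] X move#2: -1:-1/5*, -3:-1/3, -5:-1/1
[5] O move#3: -1:+1/4*, -3:+1/2, -5:+1/0
[4] X move#4: -1:-1/3*, -3:-1/1
[3] O move#5: -1:+1/2*, -3:+1/0
[2] X move#6: -1:-1/1*
[1] O move#7: -1:+1/0*
[0] end (terminal -1, X#8); searched 7 to 12

O winning at [7]: True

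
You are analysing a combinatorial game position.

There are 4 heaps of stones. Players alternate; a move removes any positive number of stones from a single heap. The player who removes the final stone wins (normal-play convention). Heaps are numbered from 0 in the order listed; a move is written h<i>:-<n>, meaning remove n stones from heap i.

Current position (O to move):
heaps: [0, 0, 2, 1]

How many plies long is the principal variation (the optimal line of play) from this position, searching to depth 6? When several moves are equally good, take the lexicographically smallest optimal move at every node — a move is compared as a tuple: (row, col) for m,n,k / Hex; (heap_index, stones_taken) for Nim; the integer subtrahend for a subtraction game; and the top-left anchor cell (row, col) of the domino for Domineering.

PV length from [(0,0,2,1)]: 3 plies

[(0,0,2,1)] O move#1: h2:-1:+1/(0,0,1,1)*, h2:-2:-1/(0,0,0,1), h3:-1:-1/(0,0,2,0)
[(0,0,1,1)] X move#2: h2:-1:-1/(0,0,0,1)*, h3:-1:-1/(0,0,1,0)
[(0,0,0,1)] O move#3: h3:-1:+1/(0,0,0,0)*
[(0,0,0,0)] end (terminal -1, X#4); searched (0,0,2,1) to 6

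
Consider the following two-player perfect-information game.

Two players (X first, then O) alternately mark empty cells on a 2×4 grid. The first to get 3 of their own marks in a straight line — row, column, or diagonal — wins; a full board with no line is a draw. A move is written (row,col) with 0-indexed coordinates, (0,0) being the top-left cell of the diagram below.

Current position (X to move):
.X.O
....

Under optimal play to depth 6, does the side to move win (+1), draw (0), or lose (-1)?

[.X.O/....] X move#1: (0,0):+0/XX.O/....*, (0,2):+0/.XXO/...., (1,0):+0/.X.O/X..., (1,1):+0/.X.O/.X.., (1,2):+0/.X.O/..X., (1,3):+0/.X.O/...X
[XX.O/....] O move#2: (0,2):+0/XXOO/....*, (1,0):-1/XX.O/O..., (1,1):-1/XX.O/.O.., (1,2):-1/XX.O/..O., (1,3):-1/XX.O/...O
[XXOO/....] X move#3: (1,0):+0/XXOO/X...*, (1,1):+0/XXOO/.X.., (1,2):+0/XXOO/..X., (1,3):+0/XXOO/...X
[XXOO/X...] O move#4: (1,1):+0/XXOO/XO..*, (1,2):+0/XXOO/X.O., (1,3):+0/XXOO/X..O
[XXOO/XO..] X move#5: (1,2):+0/XXOO/XOX.*, (1,3):+0/XXOO/XO.X
[XXOO/XOX.] O move#6: (1,3):+0/XXOO/XOXO*
[XXOO/XOXO] end (terminal +0, X#7); searched .X.O/.... to 6

value(.X.O/...., X) = 0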